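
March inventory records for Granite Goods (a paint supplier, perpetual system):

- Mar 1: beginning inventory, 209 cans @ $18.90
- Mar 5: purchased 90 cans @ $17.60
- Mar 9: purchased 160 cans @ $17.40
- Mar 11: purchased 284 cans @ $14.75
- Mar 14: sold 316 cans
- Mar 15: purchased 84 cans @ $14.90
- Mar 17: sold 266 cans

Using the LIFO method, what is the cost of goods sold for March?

COGS = $9,175.00

Mar 14, 316 sold [LIFO — newest first]: 284 @ $14.75 + 32 @ $17.40 = $4,745.80
Mar 17, 266 sold [LIFO — newest first]: 84 @ $14.90 + 128 @ $17.40 + 54 @ $17.60 = $4,429.20
Total COGS = $4,745.80 + $4,429.20 = $9,175.00
Ending inventory: 209 @ $18.90 + 36 @ $17.60 = $4,583.70
Check: goods available $13,758.70 = COGS $9,175.00 + ending $4,583.70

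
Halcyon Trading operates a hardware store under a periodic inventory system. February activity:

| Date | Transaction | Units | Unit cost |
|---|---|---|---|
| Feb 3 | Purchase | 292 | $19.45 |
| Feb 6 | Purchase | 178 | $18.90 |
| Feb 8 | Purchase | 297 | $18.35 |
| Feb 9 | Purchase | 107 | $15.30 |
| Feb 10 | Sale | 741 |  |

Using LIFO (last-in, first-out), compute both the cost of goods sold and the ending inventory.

Feb 10, 741 sold [LIFO — newest first]: 107 @ $15.30 + 297 @ $18.35 + 178 @ $18.90 + 159 @ $19.45 = $13,543.80
Ending inventory: 133 @ $19.45 = $2,586.85
Check: goods available $16,130.65 = COGS $13,543.80 + ending $2,586.85

COGS = $13,543.80; ending inventory = $2,586.85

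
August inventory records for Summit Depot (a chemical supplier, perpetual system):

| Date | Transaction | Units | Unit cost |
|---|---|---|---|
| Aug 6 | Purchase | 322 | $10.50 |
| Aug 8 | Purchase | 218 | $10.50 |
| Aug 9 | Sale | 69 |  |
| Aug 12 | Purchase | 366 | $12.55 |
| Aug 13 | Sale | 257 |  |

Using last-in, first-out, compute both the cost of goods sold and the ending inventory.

Aug 9, 69 sold [LIFO — newest first]: 69 @ $10.50 = $724.50
Aug 13, 257 sold [LIFO — newest first]: 257 @ $12.55 = $3,225.35
Total COGS = $724.50 + $3,225.35 = $3,949.85
Ending inventory: 322 @ $10.50 + 149 @ $10.50 + 109 @ $12.55 = $6,313.45

COGS = $3,949.85; ending inventory = $6,313.45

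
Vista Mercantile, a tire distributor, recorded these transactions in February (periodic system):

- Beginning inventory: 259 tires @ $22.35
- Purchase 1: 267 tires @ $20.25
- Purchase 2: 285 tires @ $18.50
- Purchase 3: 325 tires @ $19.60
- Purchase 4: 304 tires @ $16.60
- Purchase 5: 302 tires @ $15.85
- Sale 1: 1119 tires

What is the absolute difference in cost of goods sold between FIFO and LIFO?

$2,823.60

FIFO COGS: 259 @ $22.35 + 267 @ $20.25 + 285 @ $18.50 + 308 @ $19.60 = $22,504.70
LIFO COGS: 302 @ $15.85 + 304 @ $16.60 + 325 @ $19.60 + 188 @ $18.50 = $19,681.10
Difference = |$22,504.70 − $19,681.10| = $2,823.60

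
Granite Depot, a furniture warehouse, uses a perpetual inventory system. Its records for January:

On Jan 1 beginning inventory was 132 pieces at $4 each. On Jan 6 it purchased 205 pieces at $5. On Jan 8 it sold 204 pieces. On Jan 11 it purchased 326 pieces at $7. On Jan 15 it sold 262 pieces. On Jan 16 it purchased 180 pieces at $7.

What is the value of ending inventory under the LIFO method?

Ending inventory = $2,241

Jan 8, 204 sold [LIFO — newest first]: 204 @ $5 = $1,020
Jan 15, 262 sold [LIFO — newest first]: 262 @ $7 = $1,834
Total COGS = $1,020 + $1,834 = $2,854
Ending inventory: 132 @ $4 + 1 @ $5 + 64 @ $7 + 180 @ $7 = $2,241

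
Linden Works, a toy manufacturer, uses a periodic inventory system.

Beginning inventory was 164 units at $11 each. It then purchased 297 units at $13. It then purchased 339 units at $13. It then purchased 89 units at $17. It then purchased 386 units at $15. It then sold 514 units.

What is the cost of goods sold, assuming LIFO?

Sale 1 (514) [LIFO — newest first]: 386 @ $15 + 89 @ $17 + 39 @ $13 = $7,810
Ending inventory: 164 @ $11 + 297 @ $13 + 300 @ $13 = $9,565
Check: goods available $17,375 = COGS $7,810 + ending $9,565

COGS = $7,810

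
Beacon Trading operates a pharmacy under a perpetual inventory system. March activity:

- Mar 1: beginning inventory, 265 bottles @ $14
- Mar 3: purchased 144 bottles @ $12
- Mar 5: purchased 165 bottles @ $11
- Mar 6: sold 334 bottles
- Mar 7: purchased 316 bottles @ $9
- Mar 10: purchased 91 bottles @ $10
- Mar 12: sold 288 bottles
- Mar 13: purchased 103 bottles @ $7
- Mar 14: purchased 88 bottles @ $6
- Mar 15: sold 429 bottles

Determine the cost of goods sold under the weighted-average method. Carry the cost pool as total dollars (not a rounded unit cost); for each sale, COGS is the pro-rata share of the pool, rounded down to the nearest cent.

After Mar 1: 265 on hand, pool $3,710.00 (≈ $14.0000 each)
After Mar 3: 409 on hand, pool $5,438.00 (≈ $13.2958 each)
After Mar 5: 574 on hand, pool $7,253.00 (≈ $12.6359 each)
Mar 6, sell 334: 334/574 × $7,253.00 → $4,220.38
After Mar 7: 556 on hand, pool $5,876.62 (≈ $10.5695 each)
After Mar 10: 647 on hand, pool $6,786.62 (≈ $10.4894 each)
Mar 12, sell 288: 288/647 × $6,786.62 → $3,020.93
After Mar 13: 462 on hand, pool $4,486.69 (≈ $9.7115 each)
After Mar 14: 550 on hand, pool $5,014.69 (≈ $9.1176 each)
Mar 15, sell 429: 429/550 × $5,014.69 → $3,911.45
Total COGS = $4,220.38 + $3,020.93 + $3,911.45 = $11,152.76
Ending inventory (cost pool remaining) = $1,103.24

COGS = $11,152.76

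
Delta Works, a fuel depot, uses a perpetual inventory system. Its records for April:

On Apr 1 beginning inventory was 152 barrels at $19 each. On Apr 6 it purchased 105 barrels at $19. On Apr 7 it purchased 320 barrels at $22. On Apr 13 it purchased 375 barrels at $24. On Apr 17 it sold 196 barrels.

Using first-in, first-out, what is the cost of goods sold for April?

Apr 17, 196 sold [FIFO — oldest first]: 152 @ $19 + 44 @ $19 = $3,724
Ending inventory: 61 @ $19 + 320 @ $22 + 375 @ $24 = $17,199

COGS = $3,724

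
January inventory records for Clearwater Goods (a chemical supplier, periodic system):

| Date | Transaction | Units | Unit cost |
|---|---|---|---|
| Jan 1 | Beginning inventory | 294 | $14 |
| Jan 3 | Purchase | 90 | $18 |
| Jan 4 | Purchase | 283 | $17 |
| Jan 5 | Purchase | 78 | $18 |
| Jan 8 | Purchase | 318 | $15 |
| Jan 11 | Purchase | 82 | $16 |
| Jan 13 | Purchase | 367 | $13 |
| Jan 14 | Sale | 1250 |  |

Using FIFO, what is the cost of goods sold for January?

Jan 14, 1250 sold [FIFO — oldest first]: 294 @ $14 + 90 @ $18 + 283 @ $17 + 78 @ $18 + 318 @ $15 + 82 @ $16 + 105 @ $13 = $19,398
Ending inventory: 262 @ $13 = $3,406

COGS = $19,398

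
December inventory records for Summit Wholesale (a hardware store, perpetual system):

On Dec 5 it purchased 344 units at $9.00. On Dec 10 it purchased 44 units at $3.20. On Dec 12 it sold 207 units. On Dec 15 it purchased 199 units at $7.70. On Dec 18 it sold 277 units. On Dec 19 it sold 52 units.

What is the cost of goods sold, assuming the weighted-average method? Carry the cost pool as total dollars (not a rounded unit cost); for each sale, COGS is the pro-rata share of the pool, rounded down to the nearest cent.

COGS = $4,360.79

After Dec 5: 344 on hand, pool $3,096.00 (≈ $9.0000 each)
After Dec 10: 388 on hand, pool $3,236.80 (≈ $8.3423 each)
Dec 12, sell 207: 207/388 × $3,236.80 → $1,726.84
After Dec 15: 380 on hand, pool $3,042.26 (≈ $8.0059 each)
Dec 18, sell 277: 277/380 × $3,042.26 → $2,217.64
Dec 19, sell 52: 52/103 × $824.62 → $416.31
Total COGS = $1,726.84 + $2,217.64 + $416.31 = $4,360.79
Ending inventory (cost pool remaining) = $408.31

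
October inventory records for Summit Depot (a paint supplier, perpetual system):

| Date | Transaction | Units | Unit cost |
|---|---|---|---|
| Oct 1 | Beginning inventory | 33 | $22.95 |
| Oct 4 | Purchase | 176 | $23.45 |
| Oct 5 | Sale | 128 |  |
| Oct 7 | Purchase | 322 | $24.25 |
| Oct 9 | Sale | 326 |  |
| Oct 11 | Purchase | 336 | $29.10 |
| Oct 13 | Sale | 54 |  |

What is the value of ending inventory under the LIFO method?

Oct 5, 128 sold [LIFO — newest first]: 128 @ $23.45 = $3,001.60
Oct 9, 326 sold [LIFO — newest first]: 322 @ $24.25 + 4 @ $23.45 = $7,902.30
Oct 13, 54 sold [LIFO — newest first]: 54 @ $29.10 = $1,571.40
Total COGS = $3,001.60 + $7,902.30 + $1,571.40 = $12,475.30
Ending inventory: 33 @ $22.95 + 44 @ $23.45 + 282 @ $29.10 = $9,995.35

Ending inventory = $9,995.35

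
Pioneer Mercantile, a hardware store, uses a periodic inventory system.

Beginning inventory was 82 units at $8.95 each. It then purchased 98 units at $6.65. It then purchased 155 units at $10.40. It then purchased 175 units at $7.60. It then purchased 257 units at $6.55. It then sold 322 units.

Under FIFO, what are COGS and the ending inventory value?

COGS = $2,862.40; ending inventory = $3,148.55

Sale 1 (322) [FIFO — oldest first]: 82 @ $8.95 + 98 @ $6.65 + 142 @ $10.40 = $2,862.40
Ending inventory: 13 @ $10.40 + 175 @ $7.60 + 257 @ $6.55 = $3,148.55
Check: goods available $6,010.95 = COGS $2,862.40 + ending $3,148.55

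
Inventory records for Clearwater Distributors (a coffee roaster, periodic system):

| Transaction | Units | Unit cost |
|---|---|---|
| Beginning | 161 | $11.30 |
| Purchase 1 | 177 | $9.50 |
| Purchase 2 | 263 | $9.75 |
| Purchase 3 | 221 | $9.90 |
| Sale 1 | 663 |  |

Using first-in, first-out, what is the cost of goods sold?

COGS = $6,678.85

Sale 1 (663) [FIFO — oldest first]: 161 @ $11.30 + 177 @ $9.50 + 263 @ $9.75 + 62 @ $9.90 = $6,678.85
Ending inventory: 159 @ $9.90 = $1,574.10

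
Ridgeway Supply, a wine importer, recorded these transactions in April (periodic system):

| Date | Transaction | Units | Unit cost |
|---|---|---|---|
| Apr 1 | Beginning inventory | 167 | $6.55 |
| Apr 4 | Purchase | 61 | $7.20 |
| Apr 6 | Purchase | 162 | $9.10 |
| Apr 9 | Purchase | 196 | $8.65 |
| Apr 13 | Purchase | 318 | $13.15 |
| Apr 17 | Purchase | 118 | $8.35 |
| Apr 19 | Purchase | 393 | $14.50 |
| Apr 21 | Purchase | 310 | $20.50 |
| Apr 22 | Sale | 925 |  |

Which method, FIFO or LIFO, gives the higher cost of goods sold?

LIFO

FIFO COGS: 167 @ $6.55 + 61 @ $7.20 + 162 @ $9.10 + 196 @ $8.65 + 318 @ $13.15 + 21 @ $8.35 = $9,059.70
LIFO COGS: 310 @ $20.50 + 393 @ $14.50 + 118 @ $8.35 + 104 @ $13.15 = $14,406.40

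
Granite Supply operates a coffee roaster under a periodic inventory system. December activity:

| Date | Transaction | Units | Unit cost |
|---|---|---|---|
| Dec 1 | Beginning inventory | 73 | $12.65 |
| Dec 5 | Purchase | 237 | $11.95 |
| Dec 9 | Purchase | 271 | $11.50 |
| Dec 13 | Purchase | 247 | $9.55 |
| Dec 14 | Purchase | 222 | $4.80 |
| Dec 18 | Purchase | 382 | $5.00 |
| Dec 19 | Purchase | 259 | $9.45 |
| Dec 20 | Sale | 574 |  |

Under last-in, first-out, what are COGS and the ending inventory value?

Dec 20, 574 sold [LIFO — newest first]: 259 @ $9.45 + 315 @ $5.00 = $4,022.55
Ending inventory: 73 @ $12.65 + 237 @ $11.95 + 271 @ $11.50 + 247 @ $9.55 + 222 @ $4.80 + 67 @ $5.00 = $10,631.55

COGS = $4,022.55; ending inventory = $10,631.55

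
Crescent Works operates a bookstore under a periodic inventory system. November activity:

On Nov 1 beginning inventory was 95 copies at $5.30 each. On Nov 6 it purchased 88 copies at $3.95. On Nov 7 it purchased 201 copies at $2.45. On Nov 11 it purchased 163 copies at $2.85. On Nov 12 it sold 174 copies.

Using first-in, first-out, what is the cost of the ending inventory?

Nov 12, 174 sold [FIFO — oldest first]: 95 @ $5.30 + 79 @ $3.95 = $815.55
Ending inventory: 9 @ $3.95 + 201 @ $2.45 + 163 @ $2.85 = $992.55
Check: goods available $1,808.10 = COGS $815.55 + ending $992.55

Ending inventory = $992.55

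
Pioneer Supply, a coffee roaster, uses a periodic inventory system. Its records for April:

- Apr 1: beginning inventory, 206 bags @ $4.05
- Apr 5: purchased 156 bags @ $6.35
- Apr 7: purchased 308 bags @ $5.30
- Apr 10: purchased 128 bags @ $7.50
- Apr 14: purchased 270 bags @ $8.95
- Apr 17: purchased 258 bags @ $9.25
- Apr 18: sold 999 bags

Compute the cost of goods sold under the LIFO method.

COGS = $7,617.65

Apr 18, 999 sold [LIFO — newest first]: 258 @ $9.25 + 270 @ $8.95 + 128 @ $7.50 + 308 @ $5.30 + 35 @ $6.35 = $7,617.65
Ending inventory: 206 @ $4.05 + 121 @ $6.35 = $1,602.65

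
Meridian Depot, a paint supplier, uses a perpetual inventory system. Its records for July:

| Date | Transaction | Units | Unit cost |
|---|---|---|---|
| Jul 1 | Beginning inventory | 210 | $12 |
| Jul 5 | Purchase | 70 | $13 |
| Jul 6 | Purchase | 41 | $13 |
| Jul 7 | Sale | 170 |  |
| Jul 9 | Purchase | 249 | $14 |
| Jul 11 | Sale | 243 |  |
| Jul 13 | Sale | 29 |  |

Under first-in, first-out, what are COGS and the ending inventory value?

Jul 7, 170 sold [FIFO — oldest first]: 170 @ $12 = $2,040
Jul 11, 243 sold [FIFO — oldest first]: 40 @ $12 + 70 @ $13 + 41 @ $13 + 92 @ $14 = $3,211
Jul 13, 29 sold [FIFO — oldest first]: 29 @ $14 = $406
Total COGS = $2,040 + $3,211 + $406 = $5,657
Ending inventory: 128 @ $14 = $1,792

COGS = $5,657; ending inventory = $1,792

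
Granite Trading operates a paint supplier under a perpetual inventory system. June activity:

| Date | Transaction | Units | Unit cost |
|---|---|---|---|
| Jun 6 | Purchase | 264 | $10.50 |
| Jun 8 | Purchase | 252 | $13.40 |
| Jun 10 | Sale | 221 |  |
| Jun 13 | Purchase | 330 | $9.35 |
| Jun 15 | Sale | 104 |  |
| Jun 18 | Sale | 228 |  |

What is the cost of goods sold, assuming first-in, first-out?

Jun 10, 221 sold [FIFO — oldest first]: 221 @ $10.50 = $2,320.50
Jun 15, 104 sold [FIFO — oldest first]: 43 @ $10.50 + 61 @ $13.40 = $1,268.90
Jun 18, 228 sold [FIFO — oldest first]: 191 @ $13.40 + 37 @ $9.35 = $2,905.35
Total COGS = $2,320.50 + $1,268.90 + $2,905.35 = $6,494.75
Ending inventory: 293 @ $9.35 = $2,739.55
Check: goods available $9,234.30 = COGS $6,494.75 + ending $2,739.55

COGS = $6,494.75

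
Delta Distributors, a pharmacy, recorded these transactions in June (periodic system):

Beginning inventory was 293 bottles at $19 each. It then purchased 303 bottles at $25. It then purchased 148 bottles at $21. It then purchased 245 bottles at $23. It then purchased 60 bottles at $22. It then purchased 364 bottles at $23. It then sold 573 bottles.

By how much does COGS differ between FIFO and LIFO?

$552

FIFO COGS: 293 @ $19 + 280 @ $25 = $12,567
LIFO COGS: 364 @ $23 + 60 @ $22 + 149 @ $23 = $13,119
Difference = |$12,567 − $13,119| = $552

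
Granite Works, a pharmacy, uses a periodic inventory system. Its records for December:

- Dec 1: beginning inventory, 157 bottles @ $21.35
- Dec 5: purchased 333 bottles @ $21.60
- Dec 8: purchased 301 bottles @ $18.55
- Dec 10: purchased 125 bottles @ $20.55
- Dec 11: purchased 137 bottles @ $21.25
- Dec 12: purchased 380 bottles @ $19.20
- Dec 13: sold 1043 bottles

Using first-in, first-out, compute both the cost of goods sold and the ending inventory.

Dec 13, 1043 sold [FIFO — oldest first]: 157 @ $21.35 + 333 @ $21.60 + 301 @ $18.55 + 125 @ $20.55 + 127 @ $21.25 = $21,395.80
Ending inventory: 10 @ $21.25 + 380 @ $19.20 = $7,508.50
Check: goods available $28,904.30 = COGS $21,395.80 + ending $7,508.50

COGS = $21,395.80; ending inventory = $7,508.50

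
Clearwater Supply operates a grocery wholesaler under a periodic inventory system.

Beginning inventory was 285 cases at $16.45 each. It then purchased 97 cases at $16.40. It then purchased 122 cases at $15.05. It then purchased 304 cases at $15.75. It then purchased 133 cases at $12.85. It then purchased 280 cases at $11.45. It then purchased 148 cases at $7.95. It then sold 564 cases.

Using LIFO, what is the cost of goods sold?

COGS = $6,138.90

Sale 1 (564) [LIFO — newest first]: 148 @ $7.95 + 280 @ $11.45 + 133 @ $12.85 + 3 @ $15.75 = $6,138.90
Ending inventory: 285 @ $16.45 + 97 @ $16.40 + 122 @ $15.05 + 301 @ $15.75 = $12,855.90
Check: goods available $18,994.80 = COGS $6,138.90 + ending $12,855.90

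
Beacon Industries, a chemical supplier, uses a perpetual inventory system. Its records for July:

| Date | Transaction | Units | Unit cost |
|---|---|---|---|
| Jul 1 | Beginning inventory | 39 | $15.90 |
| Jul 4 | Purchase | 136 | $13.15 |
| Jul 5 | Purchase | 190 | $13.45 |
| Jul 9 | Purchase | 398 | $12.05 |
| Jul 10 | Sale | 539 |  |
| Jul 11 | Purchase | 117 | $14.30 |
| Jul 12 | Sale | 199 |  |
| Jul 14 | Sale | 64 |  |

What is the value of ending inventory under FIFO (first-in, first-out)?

Jul 10, 539 sold [FIFO — oldest first]: 39 @ $15.90 + 136 @ $13.15 + 190 @ $13.45 + 174 @ $12.05 = $7,060.70
Jul 12, 199 sold [FIFO — oldest first]: 199 @ $12.05 = $2,397.95
Jul 14, 64 sold [FIFO — oldest first]: 25 @ $12.05 + 39 @ $14.30 = $858.95
Total COGS = $7,060.70 + $2,397.95 + $858.95 = $10,317.60
Ending inventory: 78 @ $14.30 = $1,115.40
Check: goods available $11,433.00 = COGS $10,317.60 + ending $1,115.40

Ending inventory = $1,115.40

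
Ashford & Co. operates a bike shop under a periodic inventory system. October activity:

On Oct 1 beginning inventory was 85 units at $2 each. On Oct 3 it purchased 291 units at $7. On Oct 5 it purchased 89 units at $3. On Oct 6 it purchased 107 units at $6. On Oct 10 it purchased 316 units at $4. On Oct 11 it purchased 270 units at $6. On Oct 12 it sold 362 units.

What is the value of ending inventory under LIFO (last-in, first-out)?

Ending inventory = $4,012

Oct 12, 362 sold [LIFO — newest first]: 270 @ $6 + 92 @ $4 = $1,988
Ending inventory: 85 @ $2 + 291 @ $7 + 89 @ $3 + 107 @ $6 + 224 @ $4 = $4,012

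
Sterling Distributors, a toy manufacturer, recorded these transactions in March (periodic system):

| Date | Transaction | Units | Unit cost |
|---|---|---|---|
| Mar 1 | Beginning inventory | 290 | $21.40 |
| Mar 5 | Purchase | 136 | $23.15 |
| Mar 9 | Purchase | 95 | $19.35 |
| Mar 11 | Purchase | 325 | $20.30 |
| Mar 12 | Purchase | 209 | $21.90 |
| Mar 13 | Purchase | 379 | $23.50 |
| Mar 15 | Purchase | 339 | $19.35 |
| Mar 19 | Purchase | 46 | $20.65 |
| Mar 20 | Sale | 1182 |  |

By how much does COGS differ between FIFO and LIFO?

$115.90

FIFO COGS: 290 @ $21.40 + 136 @ $23.15 + 95 @ $19.35 + 325 @ $20.30 + 209 @ $21.90 + 127 @ $23.50 = $25,351.75
LIFO COGS: 46 @ $20.65 + 339 @ $19.35 + 379 @ $23.50 + 209 @ $21.90 + 209 @ $20.30 = $25,235.85
Difference = |$25,351.75 − $25,235.85| = $115.90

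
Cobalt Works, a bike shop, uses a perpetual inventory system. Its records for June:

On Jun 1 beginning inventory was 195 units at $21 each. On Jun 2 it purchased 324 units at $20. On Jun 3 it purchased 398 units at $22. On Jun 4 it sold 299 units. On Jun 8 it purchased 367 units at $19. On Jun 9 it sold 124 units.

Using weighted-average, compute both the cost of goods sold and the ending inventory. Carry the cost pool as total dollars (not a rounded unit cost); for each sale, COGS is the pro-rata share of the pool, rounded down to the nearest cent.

COGS = $8,820.99; ending inventory = $17,483.01

After Jun 1: 195 on hand, pool $4,095.00 (≈ $21.0000 each)
After Jun 2: 519 on hand, pool $10,575.00 (≈ $20.3757 each)
After Jun 3: 917 on hand, pool $19,331.00 (≈ $21.0807 each)
Jun 4, sell 299: 299/917 × $19,331.00 → $6,303.12
After Jun 8: 985 on hand, pool $20,000.88 (≈ $20.3055 each)
Jun 9, sell 124: 124/985 × $20,000.88 → $2,517.87
Total COGS = $6,303.12 + $2,517.87 = $8,820.99
Ending inventory (cost pool remaining) = $17,483.01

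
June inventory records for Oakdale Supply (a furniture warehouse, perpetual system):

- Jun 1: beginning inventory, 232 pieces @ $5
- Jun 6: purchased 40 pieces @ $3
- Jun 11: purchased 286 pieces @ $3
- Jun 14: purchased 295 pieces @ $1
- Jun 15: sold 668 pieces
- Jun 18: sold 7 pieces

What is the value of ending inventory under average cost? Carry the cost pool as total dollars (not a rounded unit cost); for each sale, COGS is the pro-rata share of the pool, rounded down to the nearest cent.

After Jun 1: 232 on hand, pool $1,160.00 (≈ $5.0000 each)
After Jun 6: 272 on hand, pool $1,280.00 (≈ $4.7059 each)
After Jun 11: 558 on hand, pool $2,138.00 (≈ $3.8315 each)
After Jun 14: 853 on hand, pool $2,433.00 (≈ $2.8523 each)
Jun 15, sell 668: 668/853 × $2,433.00 → $1,905.32
Jun 18, sell 7: 7/185 × $527.68 → $19.96
Total COGS = $1,905.32 + $19.96 = $1,925.28
Ending inventory (cost pool remaining) = $507.72

Ending inventory = $507.72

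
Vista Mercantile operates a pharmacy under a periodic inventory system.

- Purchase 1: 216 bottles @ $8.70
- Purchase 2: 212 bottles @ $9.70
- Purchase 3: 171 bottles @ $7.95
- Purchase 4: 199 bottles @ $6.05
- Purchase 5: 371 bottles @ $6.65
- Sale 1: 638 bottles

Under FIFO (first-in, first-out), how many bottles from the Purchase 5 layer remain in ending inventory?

371

Sale 1 (638) [FIFO — oldest first]: 216 @ $8.70 + 212 @ $9.70 + 171 @ $7.95 + 39 @ $6.05 = $5,531.00
Ending inventory: 160 @ $6.05 + 371 @ $6.65 = $3,435.15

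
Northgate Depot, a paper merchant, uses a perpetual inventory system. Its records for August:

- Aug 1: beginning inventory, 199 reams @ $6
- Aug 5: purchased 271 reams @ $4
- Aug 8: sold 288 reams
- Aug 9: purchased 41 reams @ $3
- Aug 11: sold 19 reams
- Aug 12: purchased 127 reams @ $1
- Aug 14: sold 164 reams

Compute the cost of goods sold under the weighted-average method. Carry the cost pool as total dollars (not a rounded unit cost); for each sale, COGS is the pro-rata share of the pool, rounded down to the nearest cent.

COGS = $2,000.01

After Aug 1: 199 on hand, pool $1,194.00 (≈ $6.0000 each)
After Aug 5: 470 on hand, pool $2,278.00 (≈ $4.8468 each)
Aug 8, sell 288: 288/470 × $2,278.00 → $1,395.88
After Aug 9: 223 on hand, pool $1,005.12 (≈ $4.5073 each)
Aug 11, sell 19: 19/223 × $1,005.12 → $85.63
After Aug 12: 331 on hand, pool $1,046.49 (≈ $3.1616 each)
Aug 14, sell 164: 164/331 × $1,046.49 → $518.50
Total COGS = $1,395.88 + $85.63 + $518.50 = $2,000.01
Ending inventory (cost pool remaining) = $527.99
Check: goods available $2,528.00 = COGS $2,000.01 + ending $527.99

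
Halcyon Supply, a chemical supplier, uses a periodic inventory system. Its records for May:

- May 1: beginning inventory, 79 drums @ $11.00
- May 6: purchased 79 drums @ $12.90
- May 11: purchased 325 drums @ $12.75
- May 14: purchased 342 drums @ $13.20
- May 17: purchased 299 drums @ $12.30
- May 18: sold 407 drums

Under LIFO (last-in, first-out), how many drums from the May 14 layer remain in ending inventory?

May 18, 407 sold [LIFO — newest first]: 299 @ $12.30 + 108 @ $13.20 = $5,103.30
Ending inventory: 79 @ $11.00 + 79 @ $12.90 + 325 @ $12.75 + 234 @ $13.20 = $9,120.65
Check: goods available $14,223.95 = COGS $5,103.30 + ending $9,120.65

234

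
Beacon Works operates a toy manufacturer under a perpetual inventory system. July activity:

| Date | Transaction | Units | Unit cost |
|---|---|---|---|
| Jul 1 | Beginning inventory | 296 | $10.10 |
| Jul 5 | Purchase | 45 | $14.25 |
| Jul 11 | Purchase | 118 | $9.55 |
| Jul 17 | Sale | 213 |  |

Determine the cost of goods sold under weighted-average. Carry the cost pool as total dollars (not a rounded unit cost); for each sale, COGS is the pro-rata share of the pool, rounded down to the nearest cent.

After Jul 1: 296 on hand, pool $2,989.60 (≈ $10.1000 each)
After Jul 5: 341 on hand, pool $3,630.85 (≈ $10.6477 each)
After Jul 11: 459 on hand, pool $4,757.75 (≈ $10.3655 each)
Jul 17, sell 213: 213/459 × $4,757.75 → $2,207.84
Ending inventory (cost pool remaining) = $2,549.91
Check: goods available $4,757.75 = COGS $2,207.84 + ending $2,549.91

COGS = $2,207.84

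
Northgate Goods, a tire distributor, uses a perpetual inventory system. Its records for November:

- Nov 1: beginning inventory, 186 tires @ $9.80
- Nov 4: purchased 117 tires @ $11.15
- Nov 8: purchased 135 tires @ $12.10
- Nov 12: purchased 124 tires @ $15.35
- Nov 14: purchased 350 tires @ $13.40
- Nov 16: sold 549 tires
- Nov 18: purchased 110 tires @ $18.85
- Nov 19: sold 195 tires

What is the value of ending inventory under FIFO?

Nov 16, 549 sold [FIFO — oldest first]: 186 @ $9.80 + 117 @ $11.15 + 135 @ $12.10 + 111 @ $15.35 = $6,464.70
Nov 19, 195 sold [FIFO — oldest first]: 13 @ $15.35 + 182 @ $13.40 = $2,638.35
Total COGS = $6,464.70 + $2,638.35 = $9,103.05
Ending inventory: 168 @ $13.40 + 110 @ $18.85 = $4,324.70
Check: goods available $13,427.75 = COGS $9,103.05 + ending $4,324.70

Ending inventory = $4,324.70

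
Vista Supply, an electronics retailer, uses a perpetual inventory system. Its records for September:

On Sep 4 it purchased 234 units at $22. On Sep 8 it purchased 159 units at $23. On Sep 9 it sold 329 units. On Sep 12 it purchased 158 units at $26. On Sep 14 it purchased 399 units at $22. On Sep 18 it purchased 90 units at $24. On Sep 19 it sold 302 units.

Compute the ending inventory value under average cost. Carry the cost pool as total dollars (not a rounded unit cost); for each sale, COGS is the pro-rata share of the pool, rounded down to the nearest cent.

Ending inventory = $9,480.00

After Sep 4: 234 on hand, pool $5,148.00 (≈ $22.0000 each)
After Sep 8: 393 on hand, pool $8,805.00 (≈ $22.4046 each)
Sep 9, sell 329: 329/393 × $8,805.00 → $7,371.10
After Sep 12: 222 on hand, pool $5,541.90 (≈ $24.9635 each)
After Sep 14: 621 on hand, pool $14,319.90 (≈ $23.0594 each)
After Sep 18: 711 on hand, pool $16,479.90 (≈ $23.1785 each)
Sep 19, sell 302: 302/711 × $16,479.90 → $6,999.90
Total COGS = $7,371.10 + $6,999.90 = $14,371.00
Ending inventory (cost pool remaining) = $9,480.00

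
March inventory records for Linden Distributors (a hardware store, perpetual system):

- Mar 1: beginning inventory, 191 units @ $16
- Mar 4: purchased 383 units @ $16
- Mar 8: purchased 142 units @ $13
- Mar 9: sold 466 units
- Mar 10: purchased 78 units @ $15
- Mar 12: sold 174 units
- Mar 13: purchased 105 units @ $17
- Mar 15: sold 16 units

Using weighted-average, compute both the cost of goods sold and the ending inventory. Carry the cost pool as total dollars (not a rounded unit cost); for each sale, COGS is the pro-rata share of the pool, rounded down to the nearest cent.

COGS = $10,098.36; ending inventory = $3,886.64

After Mar 1: 191 on hand, pool $3,056.00 (≈ $16.0000 each)
After Mar 4: 574 on hand, pool $9,184.00 (≈ $16.0000 each)
After Mar 8: 716 on hand, pool $11,030.00 (≈ $15.4050 each)
Mar 9, sell 466: 466/716 × $11,030.00 → $7,178.74
After Mar 10: 328 on hand, pool $5,021.26 (≈ $15.3087 each)
Mar 12, sell 174: 174/328 × $5,021.26 → $2,663.71
After Mar 13: 259 on hand, pool $4,142.55 (≈ $15.9944 each)
Mar 15, sell 16: 16/259 × $4,142.55 → $255.91
Total COGS = $7,178.74 + $2,663.71 + $255.91 = $10,098.36
Ending inventory (cost pool remaining) = $3,886.64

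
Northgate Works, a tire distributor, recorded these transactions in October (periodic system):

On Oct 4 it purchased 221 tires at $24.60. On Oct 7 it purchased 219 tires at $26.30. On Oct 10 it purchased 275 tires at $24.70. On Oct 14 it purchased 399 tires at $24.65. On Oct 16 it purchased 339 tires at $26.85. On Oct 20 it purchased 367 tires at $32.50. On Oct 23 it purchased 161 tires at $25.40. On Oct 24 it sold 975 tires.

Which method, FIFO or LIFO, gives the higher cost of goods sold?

LIFO

FIFO COGS: 221 @ $24.60 + 219 @ $26.30 + 275 @ $24.70 + 260 @ $24.65 = $24,397.80
LIFO COGS: 161 @ $25.40 + 367 @ $32.50 + 339 @ $26.85 + 108 @ $24.65 = $27,781.25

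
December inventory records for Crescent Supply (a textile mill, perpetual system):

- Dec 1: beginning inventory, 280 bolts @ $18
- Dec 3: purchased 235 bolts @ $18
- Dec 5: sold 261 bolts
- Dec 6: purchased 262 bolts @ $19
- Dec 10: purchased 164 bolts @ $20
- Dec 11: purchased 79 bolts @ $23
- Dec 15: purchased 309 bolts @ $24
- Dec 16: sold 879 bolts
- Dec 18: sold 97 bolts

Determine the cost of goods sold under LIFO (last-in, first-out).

Dec 5, 261 sold [LIFO — newest first]: 235 @ $18 + 26 @ $18 = $4,698
Dec 16, 879 sold [LIFO — newest first]: 309 @ $24 + 79 @ $23 + 164 @ $20 + 262 @ $19 + 65 @ $18 = $18,661
Dec 18, 97 sold [LIFO — newest first]: 97 @ $18 = $1,746
Total COGS = $4,698 + $18,661 + $1,746 = $25,105
Ending inventory: 92 @ $18 = $1,656
Check: goods available $26,761 = COGS $25,105 + ending $1,656

COGS = $25,105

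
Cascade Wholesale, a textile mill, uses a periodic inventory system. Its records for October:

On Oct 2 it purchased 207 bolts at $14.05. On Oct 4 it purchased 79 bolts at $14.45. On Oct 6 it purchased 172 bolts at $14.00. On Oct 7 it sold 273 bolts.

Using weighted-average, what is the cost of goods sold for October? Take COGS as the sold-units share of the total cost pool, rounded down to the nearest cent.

COGS = $3,849.35

Oct 7, sell 273: 273/458 × $6,457.90 → $3,849.35
Ending inventory (cost pool remaining) = $2,608.55
Check: goods available $6,457.90 = COGS $3,849.35 + ending $2,608.55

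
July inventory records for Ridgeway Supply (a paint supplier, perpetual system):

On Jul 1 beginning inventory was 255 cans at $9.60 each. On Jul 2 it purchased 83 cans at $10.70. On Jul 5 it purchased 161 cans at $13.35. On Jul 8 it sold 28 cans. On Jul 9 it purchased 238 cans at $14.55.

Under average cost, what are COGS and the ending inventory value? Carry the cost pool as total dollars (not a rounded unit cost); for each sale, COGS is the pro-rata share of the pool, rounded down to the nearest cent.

COGS = $307.80; ending inventory = $8,640.55

After Jul 1: 255 on hand, pool $2,448.00 (≈ $9.6000 each)
After Jul 2: 338 on hand, pool $3,336.10 (≈ $9.8701 each)
After Jul 5: 499 on hand, pool $5,485.45 (≈ $10.9929 each)
Jul 8, sell 28: 28/499 × $5,485.45 → $307.80
After Jul 9: 709 on hand, pool $8,640.55 (≈ $12.1870 each)
Ending inventory (cost pool remaining) = $8,640.55
Check: goods available $8,948.35 = COGS $307.80 + ending $8,640.55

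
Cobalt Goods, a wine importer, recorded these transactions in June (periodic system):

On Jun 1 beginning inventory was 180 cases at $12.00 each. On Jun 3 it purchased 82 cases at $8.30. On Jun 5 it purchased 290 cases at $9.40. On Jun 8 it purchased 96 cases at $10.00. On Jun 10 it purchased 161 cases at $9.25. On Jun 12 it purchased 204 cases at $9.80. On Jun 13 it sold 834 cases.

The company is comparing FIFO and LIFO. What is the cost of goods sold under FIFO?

COGS = $8,260.85

FIFO COGS: 180 @ $12.00 + 82 @ $8.30 + 290 @ $9.40 + 96 @ $10.00 + 161 @ $9.25 + 25 @ $9.80 = $8,260.85
LIFO COGS: 204 @ $9.80 + 161 @ $9.25 + 96 @ $10.00 + 290 @ $9.40 + 82 @ $8.30 + 1 @ $12.00 = $7,867.05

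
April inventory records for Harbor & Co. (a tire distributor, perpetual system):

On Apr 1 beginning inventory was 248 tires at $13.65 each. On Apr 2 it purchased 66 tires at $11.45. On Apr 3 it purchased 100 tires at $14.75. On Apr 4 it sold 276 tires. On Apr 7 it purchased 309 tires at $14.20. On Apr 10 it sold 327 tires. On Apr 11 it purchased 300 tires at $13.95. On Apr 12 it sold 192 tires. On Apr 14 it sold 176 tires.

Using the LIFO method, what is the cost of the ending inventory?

Apr 4, 276 sold [LIFO — newest first]: 100 @ $14.75 + 66 @ $11.45 + 110 @ $13.65 = $3,732.20
Apr 10, 327 sold [LIFO — newest first]: 309 @ $14.20 + 18 @ $13.65 = $4,633.50
Apr 12, 192 sold [LIFO — newest first]: 192 @ $13.95 = $2,678.40
Apr 14, 176 sold [LIFO — newest first]: 108 @ $13.95 + 68 @ $13.65 = $2,434.80
Total COGS = $3,732.20 + $4,633.50 + $2,678.40 + $2,434.80 = $13,478.90
Ending inventory: 52 @ $13.65 = $709.80
Check: goods available $14,188.70 = COGS $13,478.90 + ending $709.80

Ending inventory = $709.80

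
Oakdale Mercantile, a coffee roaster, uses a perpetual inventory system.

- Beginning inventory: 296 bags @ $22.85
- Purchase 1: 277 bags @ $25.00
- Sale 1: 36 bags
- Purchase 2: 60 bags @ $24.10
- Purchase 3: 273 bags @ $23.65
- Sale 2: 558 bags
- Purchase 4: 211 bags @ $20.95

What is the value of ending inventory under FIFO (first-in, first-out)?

Ending inventory = $11,816.80

Sale 1 (36) [FIFO — oldest first]: 36 @ $22.85 = $822.60
Sale 2 (558) [FIFO — oldest first]: 260 @ $22.85 + 277 @ $25.00 + 21 @ $24.10 = $13,372.10
Total COGS = $822.60 + $13,372.10 = $14,194.70
Ending inventory: 39 @ $24.10 + 273 @ $23.65 + 211 @ $20.95 = $11,816.80
Check: goods available $26,011.50 = COGS $14,194.70 + ending $11,816.80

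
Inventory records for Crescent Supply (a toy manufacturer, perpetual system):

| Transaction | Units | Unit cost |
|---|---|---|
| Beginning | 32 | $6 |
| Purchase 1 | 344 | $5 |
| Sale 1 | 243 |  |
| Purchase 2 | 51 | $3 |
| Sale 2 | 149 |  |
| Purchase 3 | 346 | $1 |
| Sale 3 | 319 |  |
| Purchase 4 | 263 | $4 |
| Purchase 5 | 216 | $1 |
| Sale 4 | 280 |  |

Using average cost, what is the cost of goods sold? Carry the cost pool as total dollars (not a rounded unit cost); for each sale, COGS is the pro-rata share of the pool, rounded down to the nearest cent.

After Beginning: 32 on hand, pool $192.00 (≈ $6.0000 each)
After Purchase 1: 376 on hand, pool $1,912.00 (≈ $5.0851 each)
Sale 1, sell 243: 243/376 × $1,912.00 → $1,235.68
After Purchase 2: 184 on hand, pool $829.32 (≈ $4.5072 each)
Sale 2, sell 149: 149/184 × $829.32 → $671.56
After Purchase 3: 381 on hand, pool $503.76 (≈ $1.3222 each)
Sale 3, sell 319: 319/381 × $503.76 → $421.78
After Purchase 4: 325 on hand, pool $1,133.98 (≈ $3.4892 each)
After Purchase 5: 541 on hand, pool $1,349.98 (≈ $2.4953 each)
Sale 4, sell 280: 280/541 × $1,349.98 → $698.69
Total COGS = $1,235.68 + $671.56 + $421.78 + $698.69 = $3,027.71
Ending inventory (cost pool remaining) = $651.29

COGS = $3,027.71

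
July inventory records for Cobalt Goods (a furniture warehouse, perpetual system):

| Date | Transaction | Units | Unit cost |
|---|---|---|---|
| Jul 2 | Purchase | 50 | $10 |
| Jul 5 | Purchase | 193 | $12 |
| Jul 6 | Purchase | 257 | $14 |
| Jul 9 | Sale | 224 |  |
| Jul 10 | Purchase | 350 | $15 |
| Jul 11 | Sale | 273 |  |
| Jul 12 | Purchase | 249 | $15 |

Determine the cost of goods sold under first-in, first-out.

COGS = $6,372

Jul 9, 224 sold [FIFO — oldest first]: 50 @ $10 + 174 @ $12 = $2,588
Jul 11, 273 sold [FIFO — oldest first]: 19 @ $12 + 254 @ $14 = $3,784
Total COGS = $2,588 + $3,784 = $6,372
Ending inventory: 3 @ $14 + 350 @ $15 + 249 @ $15 = $9,027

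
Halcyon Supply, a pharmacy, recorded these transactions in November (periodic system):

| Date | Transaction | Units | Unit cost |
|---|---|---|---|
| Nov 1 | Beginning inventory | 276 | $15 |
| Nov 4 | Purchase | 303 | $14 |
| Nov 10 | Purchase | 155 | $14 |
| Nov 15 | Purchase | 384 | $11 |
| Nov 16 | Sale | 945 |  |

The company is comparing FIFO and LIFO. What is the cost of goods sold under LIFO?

COGS = $12,181

FIFO COGS: 276 @ $15 + 303 @ $14 + 155 @ $14 + 211 @ $11 = $12,873
LIFO COGS: 384 @ $11 + 155 @ $14 + 303 @ $14 + 103 @ $15 = $12,181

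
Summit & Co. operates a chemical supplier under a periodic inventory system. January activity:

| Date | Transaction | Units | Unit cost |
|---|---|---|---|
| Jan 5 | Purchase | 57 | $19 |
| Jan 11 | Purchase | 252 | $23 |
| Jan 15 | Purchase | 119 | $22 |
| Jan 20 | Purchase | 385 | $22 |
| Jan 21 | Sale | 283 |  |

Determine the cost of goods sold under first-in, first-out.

Jan 21, 283 sold [FIFO — oldest first]: 57 @ $19 + 226 @ $23 = $6,281
Ending inventory: 26 @ $23 + 119 @ $22 + 385 @ $22 = $11,686

COGS = $6,281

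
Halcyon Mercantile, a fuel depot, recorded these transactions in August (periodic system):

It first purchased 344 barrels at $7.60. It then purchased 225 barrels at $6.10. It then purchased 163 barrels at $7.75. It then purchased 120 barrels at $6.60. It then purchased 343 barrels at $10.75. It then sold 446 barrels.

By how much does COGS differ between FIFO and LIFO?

FIFO COGS: 344 @ $7.60 + 102 @ $6.10 = $3,236.60
LIFO COGS: 343 @ $10.75 + 103 @ $6.60 = $4,367.05
Difference = |$3,236.60 − $4,367.05| = $1,130.45

$1,130.45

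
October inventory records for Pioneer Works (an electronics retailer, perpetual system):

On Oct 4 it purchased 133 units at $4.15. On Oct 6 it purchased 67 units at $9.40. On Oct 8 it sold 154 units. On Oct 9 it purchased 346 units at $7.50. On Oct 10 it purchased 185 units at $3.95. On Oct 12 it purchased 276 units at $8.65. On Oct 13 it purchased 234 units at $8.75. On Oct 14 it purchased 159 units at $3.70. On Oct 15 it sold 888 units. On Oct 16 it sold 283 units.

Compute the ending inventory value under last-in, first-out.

Ending inventory = $408.40

Oct 8, 154 sold [LIFO — newest first]: 67 @ $9.40 + 87 @ $4.15 = $990.85
Oct 15, 888 sold [LIFO — newest first]: 159 @ $3.70 + 234 @ $8.75 + 276 @ $8.65 + 185 @ $3.95 + 34 @ $7.50 = $6,008.95
Oct 16, 283 sold [LIFO — newest first]: 283 @ $7.50 = $2,122.50
Total COGS = $990.85 + $6,008.95 + $2,122.50 = $9,122.30
Ending inventory: 46 @ $4.15 + 29 @ $7.50 = $408.40
Check: goods available $9,530.70 = COGS $9,122.30 + ending $408.40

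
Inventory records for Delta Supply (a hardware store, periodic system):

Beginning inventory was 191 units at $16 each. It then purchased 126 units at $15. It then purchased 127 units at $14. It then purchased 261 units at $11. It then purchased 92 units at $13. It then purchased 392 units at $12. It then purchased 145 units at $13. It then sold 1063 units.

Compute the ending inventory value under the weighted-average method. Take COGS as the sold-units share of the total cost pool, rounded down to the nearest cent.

Sale 1, sell 1063: 1063/1334 × $17,380.00 → $13,849.28
Ending inventory (cost pool remaining) = $3,530.72
Check: goods available $17,380.00 = COGS $13,849.28 + ending $3,530.72

Ending inventory = $3,530.72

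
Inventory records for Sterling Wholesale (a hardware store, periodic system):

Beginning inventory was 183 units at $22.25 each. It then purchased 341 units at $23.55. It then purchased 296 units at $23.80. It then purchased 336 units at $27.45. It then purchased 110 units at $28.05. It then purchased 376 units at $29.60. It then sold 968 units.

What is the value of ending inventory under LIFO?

Sale 1 (968) [LIFO — newest first]: 376 @ $29.60 + 110 @ $28.05 + 336 @ $27.45 + 146 @ $23.80 = $26,913.10
Ending inventory: 183 @ $22.25 + 341 @ $23.55 + 150 @ $23.80 = $15,672.30

Ending inventory = $15,672.30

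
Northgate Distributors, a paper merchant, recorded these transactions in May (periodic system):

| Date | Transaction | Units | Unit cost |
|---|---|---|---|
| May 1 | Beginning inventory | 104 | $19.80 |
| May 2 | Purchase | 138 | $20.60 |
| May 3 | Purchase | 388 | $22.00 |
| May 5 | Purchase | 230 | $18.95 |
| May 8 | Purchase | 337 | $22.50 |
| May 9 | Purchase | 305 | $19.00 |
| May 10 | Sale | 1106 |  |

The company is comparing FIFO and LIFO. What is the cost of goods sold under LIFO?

FIFO COGS: 104 @ $19.80 + 138 @ $20.60 + 388 @ $22.00 + 230 @ $18.95 + 246 @ $22.50 = $23,331.50
LIFO COGS: 305 @ $19.00 + 337 @ $22.50 + 230 @ $18.95 + 234 @ $22.00 = $22,884.00

COGS = $22,884.00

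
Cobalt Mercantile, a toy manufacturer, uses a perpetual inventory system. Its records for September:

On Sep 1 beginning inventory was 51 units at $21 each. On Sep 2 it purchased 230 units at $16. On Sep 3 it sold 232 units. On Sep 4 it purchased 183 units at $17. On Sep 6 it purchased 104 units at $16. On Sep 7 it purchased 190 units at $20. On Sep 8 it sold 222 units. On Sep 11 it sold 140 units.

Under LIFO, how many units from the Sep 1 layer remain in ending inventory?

Sep 3, 232 sold [LIFO — newest first]: 230 @ $16 + 2 @ $21 = $3,722
Sep 8, 222 sold [LIFO — newest first]: 190 @ $20 + 32 @ $16 = $4,312
Sep 11, 140 sold [LIFO — newest first]: 72 @ $16 + 68 @ $17 = $2,308
Total COGS = $3,722 + $4,312 + $2,308 = $10,342
Ending inventory: 49 @ $21 + 115 @ $17 = $2,984
Check: goods available $13,326 = COGS $10,342 + ending $2,984

49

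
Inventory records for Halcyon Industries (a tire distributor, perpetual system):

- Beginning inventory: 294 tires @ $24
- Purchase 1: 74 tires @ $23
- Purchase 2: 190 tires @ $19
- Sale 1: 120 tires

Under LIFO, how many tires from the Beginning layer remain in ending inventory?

294

Sale 1 (120) [LIFO — newest first]: 120 @ $19 = $2,280
Ending inventory: 294 @ $24 + 74 @ $23 + 70 @ $19 = $10,088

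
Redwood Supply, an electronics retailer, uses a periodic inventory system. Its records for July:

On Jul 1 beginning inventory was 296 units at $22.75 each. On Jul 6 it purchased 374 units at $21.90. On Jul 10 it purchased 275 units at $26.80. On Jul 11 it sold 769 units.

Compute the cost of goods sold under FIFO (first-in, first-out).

COGS = $17,577.80

Jul 11, 769 sold [FIFO — oldest first]: 296 @ $22.75 + 374 @ $21.90 + 99 @ $26.80 = $17,577.80
Ending inventory: 176 @ $26.80 = $4,716.80
Check: goods available $22,294.60 = COGS $17,577.80 + ending $4,716.80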